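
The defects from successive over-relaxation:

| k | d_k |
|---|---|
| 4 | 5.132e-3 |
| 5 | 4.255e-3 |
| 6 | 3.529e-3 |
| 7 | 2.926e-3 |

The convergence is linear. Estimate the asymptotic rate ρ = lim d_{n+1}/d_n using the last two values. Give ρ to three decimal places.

0.829

ρ ≈ d_7/d_6 = 2.926e-3/3.529e-3 = 0.82913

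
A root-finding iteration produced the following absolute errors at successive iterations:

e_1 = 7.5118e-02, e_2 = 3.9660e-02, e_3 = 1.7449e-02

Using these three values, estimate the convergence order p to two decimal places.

1.29

p ≈ ln(e_3/e_2) / ln(e_2/e_1)
  = ln(1.7449e-02/3.9660e-02) / ln(3.9660e-02/7.5118e-02)
  = ln(0.439965) / ln(0.527969)
  = -0.82106 / -0.63872 ≈ 1.28548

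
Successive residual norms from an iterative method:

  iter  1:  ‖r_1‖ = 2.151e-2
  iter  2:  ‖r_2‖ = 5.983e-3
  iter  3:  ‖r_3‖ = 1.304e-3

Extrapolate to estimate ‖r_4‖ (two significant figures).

First estimate the order: p ≈ ln(‖r_3‖/‖r_2‖) / ln(‖r_2‖/‖r_1‖) = ln(1.304e-3/5.983e-3)/ln(5.983e-3/2.151e-2) = ln(0.217951)/ln(0.27815) ≈ 1.1906.
Then ‖r_4‖ ≈ ‖r_3‖·(‖r_3‖/‖r_2‖)^p = 1.304e-3·(0.217951)^1.1906 = 1.304e-3·0.163023 ≈ 0.0002126.

2.1e-4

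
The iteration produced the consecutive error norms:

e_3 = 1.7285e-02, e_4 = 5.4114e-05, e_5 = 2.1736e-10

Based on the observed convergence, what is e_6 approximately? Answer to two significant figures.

First estimate the order: p ≈ ln(e_5/e_4) / ln(e_4/e_3) = ln(2.1736e-10/5.4114e-05)/ln(5.4114e-05/1.7285e-02) = ln(4.01671e-06)/ln(0.00313069) ≈ 2.1547.
Then e_6 ≈ e_5·(e_5/e_4)^p = 2.1736e-10·(4.01671e-06)^2.1547 = 2.1736e-10·2.36026e-12 ≈ 5.13e-22.

5.1e-22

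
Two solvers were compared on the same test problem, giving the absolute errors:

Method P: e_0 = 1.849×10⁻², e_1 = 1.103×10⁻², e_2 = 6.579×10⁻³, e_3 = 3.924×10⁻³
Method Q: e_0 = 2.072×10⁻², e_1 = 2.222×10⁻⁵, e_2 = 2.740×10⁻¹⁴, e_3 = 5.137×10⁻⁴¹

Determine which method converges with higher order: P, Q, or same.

Method P: p ≈ ln(3.924×10⁻³/6.579×10⁻³)/ln(6.579×10⁻³/1.103×10⁻²) ≈ 1.00.
Method Q: p ≈ ln(5.137×10⁻⁴¹/2.740×10⁻¹⁴)/ln(2.740×10⁻¹⁴/2.222×10⁻⁵) ≈ 3.00.
Method Q has the higher order (≈3.0 vs ≈1.0).

Q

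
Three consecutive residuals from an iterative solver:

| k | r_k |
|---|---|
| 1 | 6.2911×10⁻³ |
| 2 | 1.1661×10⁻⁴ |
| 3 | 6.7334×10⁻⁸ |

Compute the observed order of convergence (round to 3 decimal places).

p ≈ ln(r_3/r_2) / ln(r_2/r_1)
  = ln(6.7334×10⁻⁸/1.1661×10⁻⁴) / ln(1.1661×10⁻⁴/6.2911×10⁻³)
  = ln(0.000577429) / ln(0.0185357)
  = -7.456925 / -3.988057 ≈ 1.869814

1.870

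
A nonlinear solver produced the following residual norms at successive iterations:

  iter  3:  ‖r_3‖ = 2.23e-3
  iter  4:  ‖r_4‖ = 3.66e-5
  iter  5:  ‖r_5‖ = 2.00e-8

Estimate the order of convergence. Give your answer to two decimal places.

1.83

p ≈ ln(‖r_5‖/‖r_4‖) / ln(‖r_4‖/‖r_3‖)
  = ln(2.00e-8/3.66e-5) / ln(3.66e-5/2.23e-3)
  = ln(0.000546448) / ln(0.0164126)
  = -7.51207 / -4.10971 ≈ 1.82788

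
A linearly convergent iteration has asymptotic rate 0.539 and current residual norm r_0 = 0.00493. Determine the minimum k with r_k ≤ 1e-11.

After k steps, r_k ≈ 0.00493·0.539^k.
Need 0.539^k ≤ 1e-11/0.00493 = 2.0284e-09.
k ≥ ln(2.0284e-09)/ln(0.539) = -20.0160/-0.61804 = 32.386.
Smallest integer k = 33.

33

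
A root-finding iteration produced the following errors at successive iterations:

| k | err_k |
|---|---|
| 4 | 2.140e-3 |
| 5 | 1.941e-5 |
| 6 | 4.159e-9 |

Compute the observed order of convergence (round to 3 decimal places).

1.796

p ≈ ln(err_6/err_5) / ln(err_5/err_4)
  = ln(4.159e-9/1.941e-5) / ln(1.941e-5/2.140e-3)
  = ln(0.000214271) / ln(0.00907009)
  = -8.448269 / -4.702773 ≈ 1.796444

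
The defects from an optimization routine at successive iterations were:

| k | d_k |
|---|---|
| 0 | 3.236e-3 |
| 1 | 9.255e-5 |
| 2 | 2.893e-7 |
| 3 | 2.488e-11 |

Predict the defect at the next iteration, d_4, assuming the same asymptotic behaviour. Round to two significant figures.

First estimate the order: p ≈ ln(d_3/d_2) / ln(d_2/d_1) = ln(2.488e-11/2.893e-7)/ln(2.893e-7/9.255e-5) = ln(8.60007e-05)/ln(0.00312588) ≈ 1.6229.
Then d_4 ≈ d_3·(d_3/d_2)^p = 2.488e-11·(8.60007e-05)^1.6229 = 2.488e-11·2.52408e-07 ≈ 6.28e-18.

6.3e-18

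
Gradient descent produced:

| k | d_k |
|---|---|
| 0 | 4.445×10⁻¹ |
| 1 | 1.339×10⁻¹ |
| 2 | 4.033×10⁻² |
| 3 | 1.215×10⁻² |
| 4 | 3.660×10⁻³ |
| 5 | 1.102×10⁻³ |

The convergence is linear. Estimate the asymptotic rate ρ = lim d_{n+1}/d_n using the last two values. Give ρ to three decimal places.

0.301

ρ ≈ d_5/d_4 = 1.102×10⁻³/3.660×10⁻³ = 0.30109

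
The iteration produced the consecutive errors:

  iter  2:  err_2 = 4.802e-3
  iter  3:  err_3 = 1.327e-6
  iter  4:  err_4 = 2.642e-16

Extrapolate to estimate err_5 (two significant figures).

First estimate the order: p ≈ ln(err_4/err_3) / ln(err_3/err_2) = ln(2.642e-16/1.327e-6)/ln(1.327e-6/4.802e-3) = ln(1.99096e-10)/ln(0.000276343) ≈ 2.7261.
Then err_5 ≈ err_4·(err_4/err_3)^p = 2.642e-16·(1.99096e-10)^2.7261 = 2.642e-16·3.58323e-27 ≈ 9.467e-43.

9.5e-43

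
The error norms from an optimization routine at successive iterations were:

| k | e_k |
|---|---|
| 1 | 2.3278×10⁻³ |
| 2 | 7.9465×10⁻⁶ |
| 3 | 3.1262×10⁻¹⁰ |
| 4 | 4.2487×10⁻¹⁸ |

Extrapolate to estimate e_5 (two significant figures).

First estimate the order: p ≈ ln(e_4/e_3) / ln(e_3/e_2) = ln(4.2487×10⁻¹⁸/3.1262×10⁻¹⁰)/ln(3.1262×10⁻¹⁰/7.9465×10⁻⁶) = ln(1.35906e-08)/ln(3.93406e-05) ≈ 1.7858.
Then e_5 ≈ e_4·(e_4/e_3)^p = 4.2487×10⁻¹⁸·(1.35906e-08)^1.7858 = 4.2487×10⁻¹⁸·8.94412e-15 ≈ 3.8e-32.

3.8e-32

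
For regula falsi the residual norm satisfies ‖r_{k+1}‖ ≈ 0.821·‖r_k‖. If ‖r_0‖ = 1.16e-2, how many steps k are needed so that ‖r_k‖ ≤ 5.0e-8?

63

After k steps, ‖r_k‖ ≈ 1.16e-2·0.821^k.
Need 0.821^k ≤ 5.0e-8/1.16e-2 = 4.31034e-06.
k ≥ ln(4.31034e-06)/ln(0.821) = -12.3545/-0.19723 = 62.640.
Smallest integer k = 63.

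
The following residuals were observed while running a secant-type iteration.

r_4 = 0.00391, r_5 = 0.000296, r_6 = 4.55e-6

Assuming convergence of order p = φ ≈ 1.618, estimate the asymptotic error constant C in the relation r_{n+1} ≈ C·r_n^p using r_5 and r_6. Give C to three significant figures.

2.33

C ≈ r_6 / r_5^1.618
  = 4.55e-6 / (0.000296)^1.618
  = 4.55e-6 / 1.95232e-06 ≈ 2.3306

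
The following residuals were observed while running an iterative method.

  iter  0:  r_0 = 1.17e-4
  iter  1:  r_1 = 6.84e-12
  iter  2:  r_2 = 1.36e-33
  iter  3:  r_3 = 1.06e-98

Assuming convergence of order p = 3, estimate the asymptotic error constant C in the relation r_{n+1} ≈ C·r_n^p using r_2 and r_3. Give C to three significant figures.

4.21

C ≈ r_3 / r_2^3
  = 1.06e-98 / (1.36e-33)^3
  = 1.06e-98 / 2.51546e-99 ≈ 4.2139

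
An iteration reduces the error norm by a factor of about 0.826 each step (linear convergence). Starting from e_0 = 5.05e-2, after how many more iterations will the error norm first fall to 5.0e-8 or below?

73

After k steps, e_k ≈ 5.05e-2·0.826^k.
Need 0.826^k ≤ 5.0e-8/5.05e-2 = 9.90099e-07.
k ≥ ln(9.90099e-07)/ln(0.826) = -13.8255/-0.19116 = 72.324.
Smallest integer k = 73.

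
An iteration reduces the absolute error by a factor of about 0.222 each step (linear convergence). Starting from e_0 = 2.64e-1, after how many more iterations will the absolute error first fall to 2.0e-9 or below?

13

After k steps, e_k ≈ 2.64e-1·0.222^k.
Need 0.222^k ≤ 2.0e-9/2.64e-1 = 7.57576e-09.
k ≥ ln(7.57576e-09)/ln(0.222) = -18.6983/-1.50508 = 12.423.
Smallest integer k = 13.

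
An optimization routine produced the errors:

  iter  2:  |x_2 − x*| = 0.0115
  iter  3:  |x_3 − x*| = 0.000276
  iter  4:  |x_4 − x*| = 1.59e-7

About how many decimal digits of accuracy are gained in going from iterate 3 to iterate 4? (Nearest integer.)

Digits gained ≈ log₁₀(|x_3 − x*|/|x_4 − x*|) = log₁₀(0.000276/1.59e-7) = log₁₀(1735.85) ≈ 3.240.

3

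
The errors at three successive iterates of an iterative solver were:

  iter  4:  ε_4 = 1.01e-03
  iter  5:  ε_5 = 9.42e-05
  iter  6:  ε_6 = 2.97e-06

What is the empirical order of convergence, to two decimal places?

1.46

p ≈ ln(ε_6/ε_5) / ln(ε_5/ε_4)
  = ln(2.97e-06/9.42e-05) / ln(9.42e-05/1.01e-03)
  = ln(0.0315287) / ln(0.0932673)
  = -3.45686 / -2.37229 ≈ 1.45718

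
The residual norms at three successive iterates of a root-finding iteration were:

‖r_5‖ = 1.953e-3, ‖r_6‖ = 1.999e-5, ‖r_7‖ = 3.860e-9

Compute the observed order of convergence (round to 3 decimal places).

p ≈ ln(‖r_7‖/‖r_6‖) / ln(‖r_6‖/‖r_5‖)
  = ln(3.860e-9/1.999e-5) / ln(1.999e-5/1.953e-3)
  = ln(0.000193097) / ln(0.0102355)
  = -8.552318 / -4.581893 ≈ 1.866547

1.867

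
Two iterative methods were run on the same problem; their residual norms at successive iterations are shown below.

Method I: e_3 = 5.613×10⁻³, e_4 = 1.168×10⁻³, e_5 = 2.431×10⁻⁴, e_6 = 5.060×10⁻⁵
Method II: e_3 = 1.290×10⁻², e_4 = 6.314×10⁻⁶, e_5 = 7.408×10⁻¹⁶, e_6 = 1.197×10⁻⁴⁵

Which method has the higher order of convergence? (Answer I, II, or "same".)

II

Method I: p ≈ ln(5.060×10⁻⁵/2.431×10⁻⁴)/ln(2.431×10⁻⁴/1.168×10⁻³) ≈ 1.00.
Method II: p ≈ ln(1.197×10⁻⁴⁵/7.408×10⁻¹⁶)/ln(7.408×10⁻¹⁶/6.314×10⁻⁶) ≈ 3.00.
Method II has the higher order (≈3.0 vs ≈1.0).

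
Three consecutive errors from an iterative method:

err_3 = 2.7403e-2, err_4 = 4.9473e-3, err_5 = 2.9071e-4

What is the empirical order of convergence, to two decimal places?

p ≈ ln(err_5/err_4) / ln(err_4/err_3)
  = ln(2.9071e-4/4.9473e-3) / ln(4.9473e-3/2.7403e-2)
  = ln(0.0587613) / ln(0.180539)
  = -2.83427 / -1.71181 ≈ 1.65572

1.66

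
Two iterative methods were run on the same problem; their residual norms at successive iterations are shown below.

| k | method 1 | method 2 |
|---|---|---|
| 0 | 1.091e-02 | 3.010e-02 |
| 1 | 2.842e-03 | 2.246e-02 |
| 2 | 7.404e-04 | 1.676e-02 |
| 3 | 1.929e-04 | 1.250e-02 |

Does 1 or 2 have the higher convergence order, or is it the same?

same

Method 1: p ≈ ln(1.929e-04/7.404e-04)/ln(7.404e-04/2.842e-03) ≈ 1.00.
Method 2: p ≈ ln(1.250e-02/1.676e-02)/ln(1.676e-02/2.246e-02) ≈ 1.00.
Both orders ≈ 1.0 — effectively the same.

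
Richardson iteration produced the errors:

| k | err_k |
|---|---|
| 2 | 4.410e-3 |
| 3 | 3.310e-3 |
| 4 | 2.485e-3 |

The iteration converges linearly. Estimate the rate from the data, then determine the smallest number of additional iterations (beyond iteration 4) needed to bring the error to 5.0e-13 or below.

Rate ρ ≈ err_4/err_3 = 2.485e-3/3.310e-3 = 0.7508.
After j more steps, err_{4+j} ≈ 2.485e-3·ρ^j; need ρ^j ≤ 5.0e-13/2.485e-3 = 2.01207e-10.
j ≥ ln(2.01207e-10)/ln(0.7508) = -22.3267/-0.28662 = 77.897.
So 78 more iterations are needed.

78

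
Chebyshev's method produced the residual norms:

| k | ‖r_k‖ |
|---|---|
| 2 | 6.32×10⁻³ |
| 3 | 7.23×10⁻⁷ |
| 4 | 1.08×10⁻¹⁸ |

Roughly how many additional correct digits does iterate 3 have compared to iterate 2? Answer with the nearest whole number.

4

Digits gained ≈ log₁₀(‖r_2‖/‖r_3‖) = log₁₀(6.32×10⁻³/7.23×10⁻⁷) = log₁₀(8741.36) ≈ 3.942.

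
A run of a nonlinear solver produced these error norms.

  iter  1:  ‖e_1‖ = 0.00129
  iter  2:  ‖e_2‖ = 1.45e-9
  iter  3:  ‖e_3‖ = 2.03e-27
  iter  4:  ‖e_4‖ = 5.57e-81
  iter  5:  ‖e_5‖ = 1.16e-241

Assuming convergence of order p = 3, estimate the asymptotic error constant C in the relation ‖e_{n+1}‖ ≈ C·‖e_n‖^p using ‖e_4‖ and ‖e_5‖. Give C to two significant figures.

0.67

C ≈ ‖e_5‖ / ‖e_4‖^3
  = 1.16e-241 / (5.57e-81)^3
  = 1.16e-241 / 1.72809e-241 ≈ 0.67126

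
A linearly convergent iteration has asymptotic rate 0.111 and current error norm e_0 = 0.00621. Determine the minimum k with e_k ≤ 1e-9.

8

After k steps, e_k ≈ 0.00621·0.111^k.
Need 0.111^k ≤ 1e-9/0.00621 = 1.61031e-07.
k ≥ ln(1.61031e-07)/ln(0.111) = -15.6417/-2.19823 = 7.116.
Smallest integer k = 8.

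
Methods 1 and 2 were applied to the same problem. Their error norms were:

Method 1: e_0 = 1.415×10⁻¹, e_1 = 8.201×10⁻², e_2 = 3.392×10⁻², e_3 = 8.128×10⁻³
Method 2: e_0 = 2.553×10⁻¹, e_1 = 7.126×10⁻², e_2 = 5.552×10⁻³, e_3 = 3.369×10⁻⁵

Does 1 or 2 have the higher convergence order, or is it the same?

2

Method 1: p ≈ ln(8.128×10⁻³/3.392×10⁻²)/ln(3.392×10⁻²/8.201×10⁻²) ≈ 1.62.
Method 2: p ≈ ln(3.369×10⁻⁵/5.552×10⁻³)/ln(5.552×10⁻³/7.126×10⁻²) ≈ 2.00.
Method 2 has the higher order (≈2.0 vs ≈1.6).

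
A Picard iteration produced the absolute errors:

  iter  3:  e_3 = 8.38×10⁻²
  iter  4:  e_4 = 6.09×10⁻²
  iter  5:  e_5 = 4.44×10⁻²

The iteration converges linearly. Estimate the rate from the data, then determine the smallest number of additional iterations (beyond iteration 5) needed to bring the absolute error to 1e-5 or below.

Rate ρ ≈ e_5/e_4 = 4.44×10⁻²/6.09×10⁻² = 0.7291.
After j more steps, e_{5+j} ≈ 4.44×10⁻²·ρ^j; need ρ^j ≤ 1e-5/4.44×10⁻² = 0.000225225.
j ≥ ln(0.000225225)/ln(0.7291) = -8.3984/-0.31594 = 26.582.
So 27 more iterations are needed.

27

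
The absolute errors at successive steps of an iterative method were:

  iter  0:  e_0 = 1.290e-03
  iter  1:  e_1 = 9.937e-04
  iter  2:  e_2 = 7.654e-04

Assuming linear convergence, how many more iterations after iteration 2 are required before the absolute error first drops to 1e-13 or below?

Rate ρ ≈ e_2/e_1 = 7.654e-04/9.937e-04 = 0.7703.
After j more steps, e_{2+j} ≈ 7.654e-04·ρ^j; need ρ^j ≤ 1e-13/7.654e-04 = 1.30651e-10.
j ≥ ln(1.30651e-10)/ln(0.7703) = -22.7585/-0.26098 = 87.204.
So 88 more iterations are needed.

88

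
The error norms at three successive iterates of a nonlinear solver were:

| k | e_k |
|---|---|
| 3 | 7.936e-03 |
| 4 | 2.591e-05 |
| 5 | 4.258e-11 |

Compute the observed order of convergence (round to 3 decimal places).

2.327

p ≈ ln(e_5/e_4) / ln(e_4/e_3)
  = ln(4.258e-11/2.591e-05) / ln(2.591e-05/7.936e-03)
  = ln(1.64338e-06) / ln(0.00326487)
  = -13.318755 / -5.724535 ≈ 2.326609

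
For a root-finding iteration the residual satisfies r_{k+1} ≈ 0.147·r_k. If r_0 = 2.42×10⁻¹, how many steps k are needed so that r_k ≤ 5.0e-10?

11

After k steps, r_k ≈ 2.42×10⁻¹·0.147^k.
Need 0.147^k ≤ 5.0e-10/2.42×10⁻¹ = 2.06612e-09.
k ≥ ln(2.06612e-09)/ln(0.147) = -19.9976/-1.91732 = 10.430.
Smallest integer k = 11.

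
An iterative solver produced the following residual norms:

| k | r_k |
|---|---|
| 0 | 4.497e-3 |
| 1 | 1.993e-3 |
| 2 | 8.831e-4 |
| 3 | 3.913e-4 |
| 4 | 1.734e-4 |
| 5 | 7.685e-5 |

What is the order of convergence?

Consecutive ratios: r_5/r_4 = 7.685e-5/1.734e-4 = 0.443195, r_4/r_3 = 1.734e-4/3.913e-4 = 0.443138.
p ≈ ln(0.443195)/ln(0.443138) = -0.8137/-0.8139 ≈ 1.00.
So the convergence is linear (order 1).

1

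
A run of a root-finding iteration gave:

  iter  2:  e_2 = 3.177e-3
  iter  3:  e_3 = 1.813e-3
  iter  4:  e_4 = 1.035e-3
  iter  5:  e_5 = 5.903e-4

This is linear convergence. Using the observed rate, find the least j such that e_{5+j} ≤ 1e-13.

Rate ρ ≈ e_5/e_4 = 5.903e-4/1.035e-3 = 0.5703.
After j more steps, e_{5+j} ≈ 5.903e-4·ρ^j; need ρ^j ≤ 1e-13/5.903e-4 = 1.69405e-10.
j ≥ ln(1.69405e-10)/ln(0.5703) = -22.4987/-0.56159 = 40.063.
So 41 more iterations are needed.

41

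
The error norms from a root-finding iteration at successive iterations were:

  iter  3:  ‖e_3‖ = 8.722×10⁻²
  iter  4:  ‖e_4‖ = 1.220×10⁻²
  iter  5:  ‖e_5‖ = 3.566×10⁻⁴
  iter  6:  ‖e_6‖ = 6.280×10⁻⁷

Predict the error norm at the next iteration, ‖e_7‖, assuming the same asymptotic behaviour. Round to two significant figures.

7.1e-12

First estimate the order: p ≈ ln(‖e_6‖/‖e_5‖) / ln(‖e_5‖/‖e_4‖) = ln(6.280×10⁻⁷/3.566×10⁻⁴)/ln(3.566×10⁻⁴/1.220×10⁻²) = ln(0.00176108)/ln(0.0292295) ≈ 1.7952.
Then ‖e_7‖ ≈ ‖e_6‖·(‖e_6‖/‖e_5‖)^p = 6.280×10⁻⁷·(0.00176108)^1.7952 = 6.280×10⁻⁷·1.13664e-05 ≈ 7.138e-12.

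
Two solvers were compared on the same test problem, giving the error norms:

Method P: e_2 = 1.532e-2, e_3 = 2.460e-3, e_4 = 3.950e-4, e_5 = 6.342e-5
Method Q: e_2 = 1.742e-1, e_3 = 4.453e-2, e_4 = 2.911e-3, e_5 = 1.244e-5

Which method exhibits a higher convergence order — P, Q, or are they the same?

Q

Method P: p ≈ ln(6.342e-5/3.950e-4)/ln(3.950e-4/2.460e-3) ≈ 1.00.
Method Q: p ≈ ln(1.244e-5/2.911e-3)/ln(2.911e-3/4.453e-2) ≈ 2.00.
Method Q has the higher order (≈2.0 vs ≈1.0).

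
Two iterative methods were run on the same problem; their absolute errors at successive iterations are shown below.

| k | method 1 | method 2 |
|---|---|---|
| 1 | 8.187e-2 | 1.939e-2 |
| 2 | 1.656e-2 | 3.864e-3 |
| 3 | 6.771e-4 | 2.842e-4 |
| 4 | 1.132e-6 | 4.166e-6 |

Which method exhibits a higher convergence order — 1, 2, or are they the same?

Method 1: p ≈ ln(1.132e-6/6.771e-4)/ln(6.771e-4/1.656e-2) ≈ 2.00.
Method 2: p ≈ ln(4.166e-6/2.842e-4)/ln(2.842e-4/3.864e-3) ≈ 1.62.
Method 1 has the higher order (≈2.0 vs ≈1.6).

1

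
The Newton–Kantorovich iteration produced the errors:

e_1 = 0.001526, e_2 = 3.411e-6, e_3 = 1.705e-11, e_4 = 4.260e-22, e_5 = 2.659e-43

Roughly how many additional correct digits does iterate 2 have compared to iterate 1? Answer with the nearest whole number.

Digits gained ≈ log₁₀(e_1/e_2) = log₁₀(0.001526/3.411e-6) = log₁₀(447.376) ≈ 2.651.

3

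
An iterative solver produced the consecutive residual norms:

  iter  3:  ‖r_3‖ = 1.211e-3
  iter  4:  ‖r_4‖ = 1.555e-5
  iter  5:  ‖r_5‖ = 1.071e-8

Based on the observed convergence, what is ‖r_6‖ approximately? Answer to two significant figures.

First estimate the order: p ≈ ln(‖r_5‖/‖r_4‖) / ln(‖r_4‖/‖r_3‖) = ln(1.071e-8/1.555e-5)/ln(1.555e-5/1.211e-3) = ln(0.000688746)/ln(0.0128406) ≈ 1.6717.
Then ‖r_6‖ ≈ ‖r_5‖·(‖r_5‖/‖r_4‖)^p = 1.071e-8·(0.000688746)^1.6717 = 1.071e-8·5.17825e-06 ≈ 5.546e-14.

5.5e-14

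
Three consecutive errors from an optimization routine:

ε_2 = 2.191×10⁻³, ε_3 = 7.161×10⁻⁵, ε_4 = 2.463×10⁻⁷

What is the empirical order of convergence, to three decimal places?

p ≈ ln(ε_4/ε_3) / ln(ε_3/ε_2)
  = ln(2.463×10⁻⁷/7.161×10⁻⁵) / ln(7.161×10⁻⁵/2.191×10⁻³)
  = ln(0.00343946) / ln(0.0326837)
  = -5.672441 / -3.420879 ≈ 1.658182

1.658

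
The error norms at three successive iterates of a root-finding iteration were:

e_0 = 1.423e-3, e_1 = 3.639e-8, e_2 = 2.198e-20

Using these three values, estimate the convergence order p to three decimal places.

2.661

p ≈ ln(e_2/e_1) / ln(e_1/e_0)
  = ln(2.198e-20/3.639e-8) / ln(3.639e-8/1.423e-3)
  = ln(6.04012e-13) / ln(2.55727e-05)
  = -28.135182 / -10.573985 ≈ 2.660793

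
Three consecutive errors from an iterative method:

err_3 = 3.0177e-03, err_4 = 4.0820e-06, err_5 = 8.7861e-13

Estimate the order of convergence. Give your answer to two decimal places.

2.32

p ≈ ln(err_5/err_4) / ln(err_4/err_3)
  = ln(8.7861e-13/4.0820e-06) / ln(4.0820e-06/3.0177e-03)
  = ln(2.1524e-07) / ln(0.00135269)
  = -15.35151 / -6.60566 ≈ 2.32399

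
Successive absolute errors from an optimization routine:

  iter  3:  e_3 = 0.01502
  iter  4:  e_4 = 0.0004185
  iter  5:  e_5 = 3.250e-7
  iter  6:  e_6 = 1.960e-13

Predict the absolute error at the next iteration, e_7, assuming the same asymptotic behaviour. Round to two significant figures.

7.1e-26

First estimate the order: p ≈ ln(e_6/e_5) / ln(e_5/e_4) = ln(1.960e-13/3.250e-7)/ln(3.250e-7/0.0004185) = ln(6.03077e-07)/ln(0.000776583) ≈ 2.0000.
Then e_7 ≈ e_6·(e_6/e_5)^p = 1.960e-13·(6.03077e-07)^2.0000 = 1.960e-13·3.63702e-13 ≈ 7.129e-26.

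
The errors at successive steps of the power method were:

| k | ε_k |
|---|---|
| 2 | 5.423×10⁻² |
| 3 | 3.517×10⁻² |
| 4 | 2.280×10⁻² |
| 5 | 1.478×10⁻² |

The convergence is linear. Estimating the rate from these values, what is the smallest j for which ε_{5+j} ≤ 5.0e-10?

Rate ρ ≈ ε_5/ε_4 = 1.478×10⁻²/2.280×10⁻² = 0.6482.
After j more steps, ε_{5+j} ≈ 1.478×10⁻²·ρ^j; need ρ^j ≤ 5.0e-10/1.478×10⁻² = 3.38295e-08.
j ≥ ln(3.38295e-08)/ln(0.6482) = -17.2019/-0.43356 = 39.676.
So 40 more iterations are needed.

40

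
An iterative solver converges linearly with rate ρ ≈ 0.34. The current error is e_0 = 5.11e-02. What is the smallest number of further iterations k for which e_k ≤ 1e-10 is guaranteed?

19

After k steps, e_k ≈ 5.11e-02·0.34^k.
Need 0.34^k ≤ 1e-10/5.11e-02 = 1.95695e-09.
k ≥ ln(1.95695e-09)/ln(0.34) = -20.0519/-1.07881 = 18.587.
Smallest integer k = 19.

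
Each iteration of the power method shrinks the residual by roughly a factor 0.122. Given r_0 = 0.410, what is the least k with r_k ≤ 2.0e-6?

After k steps, r_k ≈ 0.410·0.122^k.
Need 0.122^k ≤ 2.0e-6/0.410 = 4.87805e-06.
k ≥ ln(4.87805e-06)/ln(0.122) = -12.2308/-2.10373 = 5.814.
Smallest integer k = 6.

6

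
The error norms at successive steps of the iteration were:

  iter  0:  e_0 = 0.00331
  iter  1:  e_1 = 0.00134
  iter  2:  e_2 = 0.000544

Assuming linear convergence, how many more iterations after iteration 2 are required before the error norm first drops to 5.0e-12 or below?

21

Rate ρ ≈ e_2/e_1 = 0.000544/0.00134 = 0.4060.
After j more steps, e_{2+j} ≈ 0.000544·ρ^j; need ρ^j ≤ 5.0e-12/0.000544 = 9.19118e-09.
j ≥ ln(9.19118e-09)/ln(0.4060) = -18.5050/-0.90140 = 20.529.
So 21 more iterations are needed.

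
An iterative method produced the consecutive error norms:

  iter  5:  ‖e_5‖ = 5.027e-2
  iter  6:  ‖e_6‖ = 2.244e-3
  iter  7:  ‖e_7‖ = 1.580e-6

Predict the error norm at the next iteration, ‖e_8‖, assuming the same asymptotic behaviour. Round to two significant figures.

First estimate the order: p ≈ ln(‖e_7‖/‖e_6‖) / ln(‖e_6‖/‖e_5‖) = ln(1.580e-6/2.244e-3)/ln(2.244e-3/5.027e-2) = ln(0.0007041)/ln(0.0446389) ≈ 2.3346.
Then ‖e_8‖ ≈ ‖e_7‖·(‖e_7‖/‖e_6‖)^p = 1.580e-6·(0.0007041)^2.3346 = 1.580e-6·4.37006e-08 ≈ 6.905e-14.

6.9e-14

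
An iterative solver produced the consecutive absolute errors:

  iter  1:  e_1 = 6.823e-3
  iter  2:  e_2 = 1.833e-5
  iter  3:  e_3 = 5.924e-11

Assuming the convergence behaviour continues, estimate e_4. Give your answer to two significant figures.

1.1e-22

First estimate the order: p ≈ ln(e_3/e_2) / ln(e_2/e_1) = ln(5.924e-11/1.833e-5)/ln(1.833e-5/6.823e-3) = ln(3.23186e-06)/ln(0.0026865) ≈ 2.1357.
Then e_4 ≈ e_3·(e_3/e_2)^p = 5.924e-11·(3.23186e-06)^2.1357 = 5.924e-11·1.87862e-12 ≈ 1.113e-22.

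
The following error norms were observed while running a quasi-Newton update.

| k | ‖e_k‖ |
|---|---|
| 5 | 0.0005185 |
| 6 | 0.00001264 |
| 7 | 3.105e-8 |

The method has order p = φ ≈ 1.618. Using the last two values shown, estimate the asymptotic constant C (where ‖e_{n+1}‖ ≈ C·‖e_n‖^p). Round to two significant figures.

2.6

C ≈ ‖e_7‖ / ‖e_6‖^1.618
  = 3.105e-8 / (0.00001264)^1.618
  = 3.105e-8 / 1.18748e-08 ≈ 2.6148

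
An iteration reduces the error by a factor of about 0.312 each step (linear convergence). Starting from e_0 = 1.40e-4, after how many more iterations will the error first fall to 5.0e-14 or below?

19

After k steps, e_k ≈ 1.40e-4·0.312^k.
Need 0.312^k ≤ 5.0e-14/1.40e-4 = 3.57143e-10.
k ≥ ln(3.57143e-10)/ln(0.312) = -21.7529/-1.16475 = 18.676.
Smallest integer k = 19.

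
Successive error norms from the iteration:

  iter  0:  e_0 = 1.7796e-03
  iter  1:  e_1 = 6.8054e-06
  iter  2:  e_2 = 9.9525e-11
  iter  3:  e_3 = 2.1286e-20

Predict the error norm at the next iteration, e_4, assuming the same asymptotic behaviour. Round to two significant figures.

First estimate the order: p ≈ ln(e_3/e_2) / ln(e_2/e_1) = ln(2.1286e-20/9.9525e-11)/ln(9.9525e-11/6.8054e-06) = ln(2.13876e-10)/ln(1.46244e-05) ≈ 2.0000.
Then e_4 ≈ e_3·(e_3/e_2)^p = 2.1286e-20·(2.13876e-10)^2.0000 = 2.1286e-20·4.57429e-20 ≈ 9.737e-40.

9.7e-40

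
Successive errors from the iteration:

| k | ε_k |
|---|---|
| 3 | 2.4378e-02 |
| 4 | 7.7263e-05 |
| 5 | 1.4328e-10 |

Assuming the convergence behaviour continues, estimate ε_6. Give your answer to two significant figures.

1.0e-23

First estimate the order: p ≈ ln(ε_5/ε_4) / ln(ε_4/ε_3) = ln(1.4328e-10/7.7263e-05)/ln(7.7263e-05/2.4378e-02) = ln(1.85445e-06)/ln(0.00316937) ≈ 2.2936.
Then ε_6 ≈ ε_5·(ε_5/ε_4)^p = 1.4328e-10·(1.85445e-06)^2.2936 = 1.4328e-10·7.13803e-14 ≈ 1.023e-23.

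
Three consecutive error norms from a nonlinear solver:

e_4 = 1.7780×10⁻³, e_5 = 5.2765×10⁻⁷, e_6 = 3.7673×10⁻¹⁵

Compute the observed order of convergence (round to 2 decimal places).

2.31

p ≈ ln(e_6/e_5) / ln(e_5/e_4)
  = ln(3.7673×10⁻¹⁵/5.2765×10⁻⁷) / ln(5.2765×10⁻⁷/1.7780×10⁻³)
  = ln(7.13977e-09) / ln(0.000296766)
  = -18.75759 / -8.12257 ≈ 2.30932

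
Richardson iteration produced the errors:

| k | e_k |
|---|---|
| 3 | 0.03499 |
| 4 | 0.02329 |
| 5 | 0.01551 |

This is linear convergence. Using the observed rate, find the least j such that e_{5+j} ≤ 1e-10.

47

Rate ρ ≈ e_5/e_4 = 0.01551/0.02329 = 0.6660.
After j more steps, e_{5+j} ≈ 0.01551·ρ^j; need ρ^j ≤ 1e-10/0.01551 = 6.44745e-09.
j ≥ ln(6.44745e-09)/ln(0.6660) = -18.8596/-0.40647 = 46.399.
So 47 more iterations are needed.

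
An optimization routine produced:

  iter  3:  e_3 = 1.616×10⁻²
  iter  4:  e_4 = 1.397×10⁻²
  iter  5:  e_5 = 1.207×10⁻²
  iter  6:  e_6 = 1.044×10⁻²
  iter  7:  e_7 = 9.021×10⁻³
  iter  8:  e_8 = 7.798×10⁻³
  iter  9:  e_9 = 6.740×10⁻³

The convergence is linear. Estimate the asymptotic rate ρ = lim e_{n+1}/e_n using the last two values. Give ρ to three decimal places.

0.864

ρ ≈ e_9/e_8 = 6.740×10⁻³/7.798×10⁻³ = 0.86432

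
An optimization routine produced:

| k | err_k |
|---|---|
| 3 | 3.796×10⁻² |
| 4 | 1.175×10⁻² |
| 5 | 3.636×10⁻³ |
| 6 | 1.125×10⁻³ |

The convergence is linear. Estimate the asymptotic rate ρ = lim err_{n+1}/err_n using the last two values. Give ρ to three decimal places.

0.309

ρ ≈ err_6/err_5 = 1.125×10⁻³/3.636×10⁻³ = 0.30941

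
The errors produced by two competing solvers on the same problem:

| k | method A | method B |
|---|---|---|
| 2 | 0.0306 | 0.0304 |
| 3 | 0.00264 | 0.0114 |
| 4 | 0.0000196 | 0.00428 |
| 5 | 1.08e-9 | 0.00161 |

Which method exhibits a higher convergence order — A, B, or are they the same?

A

Method A: p ≈ ln(1.08e-9/0.0000196)/ln(0.0000196/0.00264) ≈ 2.00.
Method B: p ≈ ln(0.00161/0.00428)/ln(0.00428/0.0114) ≈ 1.00.
Method A has the higher order (≈2.0 vs ≈1.0).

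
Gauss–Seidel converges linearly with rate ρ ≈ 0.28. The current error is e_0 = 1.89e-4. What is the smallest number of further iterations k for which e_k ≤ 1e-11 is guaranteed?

14

After k steps, e_k ≈ 1.89e-4·0.28^k.
Need 0.28^k ≤ 1e-11/1.89e-4 = 5.29101e-08.
k ≥ ln(5.29101e-08)/ln(0.28) = -16.7547/-1.27297 = 13.162.
Smallest integer k = 14.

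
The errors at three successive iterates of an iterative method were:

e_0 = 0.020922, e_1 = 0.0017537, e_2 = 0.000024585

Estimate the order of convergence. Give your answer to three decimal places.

p ≈ ln(e_2/e_1) / ln(e_1/e_0)
  = ln(0.000024585/0.0017537) / ln(0.0017537/0.020922)
  = ln(0.0140189) / ln(0.0838209)
  = -4.267349 / -2.479073 ≈ 1.721349

1.721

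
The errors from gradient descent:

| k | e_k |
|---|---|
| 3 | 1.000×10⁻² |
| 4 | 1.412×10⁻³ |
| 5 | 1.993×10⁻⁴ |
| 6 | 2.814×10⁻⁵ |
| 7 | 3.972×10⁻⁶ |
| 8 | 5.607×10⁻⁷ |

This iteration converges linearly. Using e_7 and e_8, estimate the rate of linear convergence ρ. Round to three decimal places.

ρ ≈ e_8/e_7 = 5.607×10⁻⁷/3.972×10⁻⁶ = 0.14116

0.141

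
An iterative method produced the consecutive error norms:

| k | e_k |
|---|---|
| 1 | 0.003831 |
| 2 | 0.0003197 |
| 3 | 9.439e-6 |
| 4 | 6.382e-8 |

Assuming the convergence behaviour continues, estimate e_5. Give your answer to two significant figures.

First estimate the order: p ≈ ln(e_4/e_3) / ln(e_3/e_2) = ln(6.382e-8/9.439e-6)/ln(9.439e-6/0.0003197) = ln(0.00676131)/ln(0.0295246) ≈ 1.4185.
Then e_5 ≈ e_4·(e_4/e_3)^p = 6.382e-8·(0.00676131)^1.4185 = 6.382e-8·0.000835408 ≈ 5.332e-11.

5.3e-11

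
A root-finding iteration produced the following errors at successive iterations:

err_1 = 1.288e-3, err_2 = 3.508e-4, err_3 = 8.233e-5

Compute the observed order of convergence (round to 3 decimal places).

1.114

p ≈ ln(err_3/err_2) / ln(err_2/err_1)
  = ln(8.233e-5/3.508e-4) / ln(3.508e-4/1.288e-3)
  = ln(0.234692) / ln(0.27236)
  = -1.449481 / -1.300631 ≈ 1.114444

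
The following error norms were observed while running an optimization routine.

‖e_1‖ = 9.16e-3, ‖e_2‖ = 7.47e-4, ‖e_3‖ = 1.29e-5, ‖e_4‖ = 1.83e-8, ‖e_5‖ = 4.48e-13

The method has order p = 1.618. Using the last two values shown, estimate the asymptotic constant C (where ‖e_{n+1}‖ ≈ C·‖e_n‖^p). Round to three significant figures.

C ≈ ‖e_5‖ / ‖e_4‖^1.618
  = 4.48e-13 / (1.83e-8)^1.618
  = 4.48e-13 / 3.02445e-13 ≈ 1.4813

1.48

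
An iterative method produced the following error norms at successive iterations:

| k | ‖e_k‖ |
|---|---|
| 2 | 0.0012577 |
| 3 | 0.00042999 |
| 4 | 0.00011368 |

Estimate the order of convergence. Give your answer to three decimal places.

p ≈ ln(‖e_4‖/‖e_3‖) / ln(‖e_3‖/‖e_2‖)
  = ln(0.00011368/0.00042999) / ln(0.00042999/0.0012577)
  = ln(0.264378) / ln(0.341886)
  = -1.330375 / -1.073278 ≈ 1.239544

1.240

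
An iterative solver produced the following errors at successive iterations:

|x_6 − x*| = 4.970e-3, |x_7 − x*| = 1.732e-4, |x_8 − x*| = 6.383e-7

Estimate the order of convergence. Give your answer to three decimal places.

1.669

p ≈ ln(|x_8 − x*|/|x_7 − x*|) / ln(|x_7 − x*|/|x_6 − x*|)
  = ln(6.383e-7/1.732e-4) / ln(1.732e-4/4.970e-3)
  = ln(0.00368533) / ln(0.0348491)
  = -5.603395 / -3.356728 ≈ 1.669303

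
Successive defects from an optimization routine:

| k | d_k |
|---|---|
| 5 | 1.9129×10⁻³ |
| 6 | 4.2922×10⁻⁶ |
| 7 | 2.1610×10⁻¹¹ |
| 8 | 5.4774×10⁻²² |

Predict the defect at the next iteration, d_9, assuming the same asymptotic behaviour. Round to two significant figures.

First estimate the order: p ≈ ln(d_8/d_7) / ln(d_7/d_6) = ln(5.4774×10⁻²²/2.1610×10⁻¹¹)/ln(2.1610×10⁻¹¹/4.2922×10⁻⁶) = ln(2.53466e-11)/ln(5.03471e-06) ≈ 2.0000.
Then d_9 ≈ d_8·(d_8/d_7)^p = 5.4774×10⁻²²·(2.53466e-11)^2.0000 = 5.4774×10⁻²²·6.4245e-22 ≈ 3.519e-43.

3.5e-43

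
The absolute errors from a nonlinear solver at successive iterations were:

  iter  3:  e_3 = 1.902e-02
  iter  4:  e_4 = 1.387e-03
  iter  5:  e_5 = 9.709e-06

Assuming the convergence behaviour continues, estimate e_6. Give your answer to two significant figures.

First estimate the order: p ≈ ln(e_5/e_4) / ln(e_4/e_3) = ln(9.709e-06/1.387e-03)/ln(1.387e-03/1.902e-02) = ln(0.007)/ln(0.0729232) ≈ 1.8950.
Then e_6 ≈ e_5·(e_5/e_4)^p = 9.709e-06·(0.007)^1.8950 = 9.709e-06·8.25013e-05 ≈ 8.01e-10.

8.0e-10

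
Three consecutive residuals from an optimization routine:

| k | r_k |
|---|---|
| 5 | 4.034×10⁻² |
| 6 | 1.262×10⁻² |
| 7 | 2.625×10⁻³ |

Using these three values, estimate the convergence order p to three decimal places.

p ≈ ln(r_7/r_6) / ln(r_6/r_5)
  = ln(2.625×10⁻³/1.262×10⁻²) / ln(1.262×10⁻²/4.034×10⁻²)
  = ln(0.208003) / ln(0.312841)
  = -1.570203 / -1.162060 ≈ 1.351224

1.351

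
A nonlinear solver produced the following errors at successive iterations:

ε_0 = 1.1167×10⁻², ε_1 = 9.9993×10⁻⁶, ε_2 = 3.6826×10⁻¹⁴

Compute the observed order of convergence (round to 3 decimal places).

p ≈ ln(ε_2/ε_1) / ln(ε_1/ε_0)
  = ln(3.6826×10⁻¹⁴/9.9993×10⁻⁶) / ln(9.9993×10⁻⁶/1.1167×10⁻²)
  = ln(3.68286e-09) / ln(0.000895433)
  = -19.419576 / -7.018203 ≈ 2.767030

2.767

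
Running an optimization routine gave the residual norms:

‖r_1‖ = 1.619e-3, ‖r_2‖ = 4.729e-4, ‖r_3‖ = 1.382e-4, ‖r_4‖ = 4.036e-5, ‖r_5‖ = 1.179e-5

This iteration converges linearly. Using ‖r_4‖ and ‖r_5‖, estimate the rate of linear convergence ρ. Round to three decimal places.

0.292

ρ ≈ ‖r_5‖/‖r_4‖ = 1.179e-5/4.036e-5 = 0.29212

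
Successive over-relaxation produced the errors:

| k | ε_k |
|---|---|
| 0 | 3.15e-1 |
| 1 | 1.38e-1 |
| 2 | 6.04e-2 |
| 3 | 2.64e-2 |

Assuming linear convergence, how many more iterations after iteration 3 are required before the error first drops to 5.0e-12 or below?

Rate ρ ≈ ε_3/ε_2 = 2.64e-2/6.04e-2 = 0.4371.
After j more steps, ε_{3+j} ≈ 2.64e-2·ρ^j; need ρ^j ≤ 5.0e-12/2.64e-2 = 1.89394e-10.
j ≥ ln(1.89394e-10)/ln(0.4371) = -22.3872/-0.82759 = 27.051.
So 28 more iterations are needed.

28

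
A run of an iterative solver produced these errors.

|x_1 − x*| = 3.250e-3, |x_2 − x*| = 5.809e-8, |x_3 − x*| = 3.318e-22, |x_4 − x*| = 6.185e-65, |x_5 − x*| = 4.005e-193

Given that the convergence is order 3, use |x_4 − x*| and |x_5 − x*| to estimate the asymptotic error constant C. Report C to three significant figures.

1.69

C ≈ |x_5 − x*| / |x_4 − x*|^3
  = 4.005e-193 / (6.185e-65)^3
  = 4.005e-193 / 2.36602e-193 ≈ 1.6927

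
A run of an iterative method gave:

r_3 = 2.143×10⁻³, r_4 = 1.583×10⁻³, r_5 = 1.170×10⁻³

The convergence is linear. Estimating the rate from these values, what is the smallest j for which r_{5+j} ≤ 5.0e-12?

Rate ρ ≈ r_5/r_4 = 1.170×10⁻³/1.583×10⁻³ = 0.7391.
After j more steps, r_{5+j} ≈ 1.170×10⁻³·ρ^j; need ρ^j ≤ 5.0e-12/1.170×10⁻³ = 4.2735e-09.
j ≥ ln(4.2735e-09)/ln(0.7391) = -19.2708/-0.30232 = 63.743.
So 64 more iterations are needed.

64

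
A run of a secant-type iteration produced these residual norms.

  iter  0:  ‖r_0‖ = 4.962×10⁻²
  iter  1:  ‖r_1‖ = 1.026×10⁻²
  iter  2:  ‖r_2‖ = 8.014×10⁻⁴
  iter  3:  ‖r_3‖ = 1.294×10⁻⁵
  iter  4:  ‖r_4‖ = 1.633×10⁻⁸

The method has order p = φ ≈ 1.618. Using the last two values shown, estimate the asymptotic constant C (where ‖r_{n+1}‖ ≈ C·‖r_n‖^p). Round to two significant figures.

C ≈ ‖r_4‖ / ‖r_3‖^1.618
  = 1.633×10⁻⁸ / (1.294×10⁻⁵)^1.618
  = 1.633×10⁻⁸ / 1.23342e-08 ≈ 1.324

1.3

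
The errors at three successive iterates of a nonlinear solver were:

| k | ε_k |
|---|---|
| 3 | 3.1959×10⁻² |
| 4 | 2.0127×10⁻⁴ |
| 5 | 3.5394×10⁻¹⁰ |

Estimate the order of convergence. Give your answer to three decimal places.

p ≈ ln(ε_5/ε_4) / ln(ε_4/ε_3)
  = ln(3.5394×10⁻¹⁰/2.0127×10⁻⁴) / ln(2.0127×10⁻⁴/3.1959×10⁻²)
  = ln(1.75853e-06) / ln(0.00629776)
  = -13.251032 / -5.067561 ≈ 2.614874

2.615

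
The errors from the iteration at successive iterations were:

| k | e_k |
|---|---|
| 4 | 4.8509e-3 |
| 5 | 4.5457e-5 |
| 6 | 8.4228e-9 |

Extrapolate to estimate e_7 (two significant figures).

1.1e-15

First estimate the order: p ≈ ln(e_6/e_5) / ln(e_5/e_4) = ln(8.4228e-9/4.5457e-5)/ln(4.5457e-5/4.8509e-3) = ln(0.000185292)/ln(0.00937084) ≈ 1.8401.
Then e_7 ≈ e_6·(e_6/e_5)^p = 8.4228e-9·(0.000185292)^1.8401 = 8.4228e-9·1.3567e-07 ≈ 1.143e-15.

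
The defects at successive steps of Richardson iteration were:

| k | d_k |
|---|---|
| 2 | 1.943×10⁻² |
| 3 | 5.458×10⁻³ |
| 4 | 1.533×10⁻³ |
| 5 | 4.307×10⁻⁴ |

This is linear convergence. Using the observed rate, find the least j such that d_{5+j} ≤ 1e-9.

11

Rate ρ ≈ d_5/d_4 = 4.307×10⁻⁴/1.533×10⁻³ = 0.2810.
After j more steps, d_{5+j} ≈ 4.307×10⁻⁴·ρ^j; need ρ^j ≤ 1e-9/4.307×10⁻⁴ = 2.3218e-06.
j ≥ ln(2.3218e-06)/ln(0.2810) = -12.9732/-1.26940 = 10.220.
So 11 more iterations are needed.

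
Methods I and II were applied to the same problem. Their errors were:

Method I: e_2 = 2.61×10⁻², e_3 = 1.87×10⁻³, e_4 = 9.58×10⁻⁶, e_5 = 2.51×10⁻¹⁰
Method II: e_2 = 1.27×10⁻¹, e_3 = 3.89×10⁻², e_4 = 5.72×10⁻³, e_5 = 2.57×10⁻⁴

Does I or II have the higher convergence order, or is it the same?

I

Method I: p ≈ ln(2.51×10⁻¹⁰/9.58×10⁻⁶)/ln(9.58×10⁻⁶/1.87×10⁻³) ≈ 2.00.
Method II: p ≈ ln(2.57×10⁻⁴/5.72×10⁻³)/ln(5.72×10⁻³/3.89×10⁻²) ≈ 1.62.
Method I has the higher order (≈2.0 vs ≈1.6).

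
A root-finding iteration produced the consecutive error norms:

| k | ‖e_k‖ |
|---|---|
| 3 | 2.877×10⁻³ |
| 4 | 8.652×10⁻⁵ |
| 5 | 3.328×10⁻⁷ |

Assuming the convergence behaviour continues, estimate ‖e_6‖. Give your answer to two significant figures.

4.9e-11

First estimate the order: p ≈ ln(‖e_5‖/‖e_4‖) / ln(‖e_4‖/‖e_3‖) = ln(3.328×10⁻⁷/8.652×10⁻⁵)/ln(8.652×10⁻⁵/2.877×10⁻³) = ln(0.00384651)/ln(0.030073) ≈ 1.5869.
Then ‖e_6‖ ≈ ‖e_5‖·(‖e_5‖/‖e_4‖)^p = 3.328×10⁻⁷·(0.00384651)^1.5869 = 3.328×10⁻⁷·0.000147144 ≈ 4.897e-11.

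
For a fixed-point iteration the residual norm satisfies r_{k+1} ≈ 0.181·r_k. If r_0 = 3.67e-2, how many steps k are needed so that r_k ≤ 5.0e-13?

After k steps, r_k ≈ 3.67e-2·0.181^k.
Need 0.181^k ≤ 5.0e-13/3.67e-2 = 1.3624e-11.
k ≥ ln(1.3624e-11)/ln(0.181) = -25.0192/-1.70926 = 14.637.
Smallest integer k = 15.

15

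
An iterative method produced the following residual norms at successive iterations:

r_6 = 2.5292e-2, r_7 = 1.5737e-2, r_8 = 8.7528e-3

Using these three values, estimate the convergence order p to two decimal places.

p ≈ ln(r_8/r_7) / ln(r_7/r_6)
  = ln(8.7528e-3/1.5737e-2) / ln(1.5737e-2/2.5292e-2)
  = ln(0.556192) / ln(0.622213)
  = -0.58664 / -0.47447 ≈ 1.23641

1.24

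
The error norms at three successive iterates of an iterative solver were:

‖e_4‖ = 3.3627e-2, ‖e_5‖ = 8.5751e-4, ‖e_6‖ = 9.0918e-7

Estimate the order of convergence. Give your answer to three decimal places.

p ≈ ln(‖e_6‖/‖e_5‖) / ln(‖e_5‖/‖e_4‖)
  = ln(9.0918e-7/8.5751e-4) / ln(8.5751e-4/3.3627e-2)
  = ln(0.00106026) / ln(0.0255006)
  = -6.849241 / -3.669053 ≈ 1.866760

1.867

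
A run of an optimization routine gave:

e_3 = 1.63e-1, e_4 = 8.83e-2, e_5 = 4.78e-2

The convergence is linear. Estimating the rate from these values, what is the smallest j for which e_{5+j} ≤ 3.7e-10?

31

Rate ρ ≈ e_5/e_4 = 4.78e-2/8.83e-2 = 0.5413.
After j more steps, e_{5+j} ≈ 4.78e-2·ρ^j; need ρ^j ≤ 3.7e-10/4.78e-2 = 7.74059e-09.
j ≥ ln(7.74059e-09)/ln(0.5413) = -18.6768/-0.61378 = 30.429.
So 31 more iterations are needed.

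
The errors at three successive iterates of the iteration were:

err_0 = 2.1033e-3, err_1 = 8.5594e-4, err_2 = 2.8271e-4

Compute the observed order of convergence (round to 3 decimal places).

p ≈ ln(err_2/err_1) / ln(err_1/err_0)
  = ln(2.8271e-4/8.5594e-4) / ln(8.5594e-4/2.1033e-3)
  = ln(0.330292) / ln(0.406951)
  = -1.107778 / -0.899062 ≈ 1.232149

1.232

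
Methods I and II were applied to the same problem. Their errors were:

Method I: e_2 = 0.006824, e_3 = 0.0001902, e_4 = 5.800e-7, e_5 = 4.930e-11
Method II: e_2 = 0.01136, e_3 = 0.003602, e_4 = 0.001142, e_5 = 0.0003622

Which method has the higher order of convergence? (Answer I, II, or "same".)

Method I: p ≈ ln(4.930e-11/5.800e-7)/ln(5.800e-7/0.0001902) ≈ 1.62.
Method II: p ≈ ln(0.0003622/0.001142)/ln(0.001142/0.003602) ≈ 1.00.
Method I has the higher order (≈1.6 vs ≈1.0).

I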